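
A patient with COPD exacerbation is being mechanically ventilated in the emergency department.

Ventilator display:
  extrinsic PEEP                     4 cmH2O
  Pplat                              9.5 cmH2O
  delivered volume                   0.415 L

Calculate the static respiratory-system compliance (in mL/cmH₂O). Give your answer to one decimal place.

Cstat = Vt / (Pplat − PEEP) = 415 / (9.5 − 4) = 415 / 5.5 = 75.455 mL/cmH2O.

75.5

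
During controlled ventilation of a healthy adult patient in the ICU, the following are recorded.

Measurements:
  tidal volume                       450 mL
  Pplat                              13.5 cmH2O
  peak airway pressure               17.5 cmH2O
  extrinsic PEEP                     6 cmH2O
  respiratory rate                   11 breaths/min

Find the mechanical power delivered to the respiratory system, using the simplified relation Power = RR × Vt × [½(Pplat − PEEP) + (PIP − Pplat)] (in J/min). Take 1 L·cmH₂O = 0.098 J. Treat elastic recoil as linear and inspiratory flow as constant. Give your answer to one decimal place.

Per-breath work = Vt × [½(Pplat−PEEP) + (PIP−Pplat)] = 0.450 × [0.5×7.5 + 4.0] = 0.450 × 7.75 = 3.488 L·cmH2O.
Power = 11 × 3.488 = 38.368 L·cmH2O/min.
× 0.098 J/(L·cmH2O) → 3.76 J/min.

3.8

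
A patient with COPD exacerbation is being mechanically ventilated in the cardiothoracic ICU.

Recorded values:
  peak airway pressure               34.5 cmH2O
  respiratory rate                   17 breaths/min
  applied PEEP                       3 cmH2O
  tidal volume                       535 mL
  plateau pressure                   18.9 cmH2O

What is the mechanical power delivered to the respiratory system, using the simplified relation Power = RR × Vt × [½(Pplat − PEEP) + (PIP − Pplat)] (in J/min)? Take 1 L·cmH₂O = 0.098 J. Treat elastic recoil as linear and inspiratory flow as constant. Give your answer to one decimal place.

Per-breath work = Vt × [½(Pplat−PEEP) + (PIP−Pplat)] = 0.535 × [0.5×15.9 + 15.6] = 0.535 × 23.55 = 12.599 L·cmH2O.
Power = 17 × 12.599 = 214.18 L·cmH2O/min.
× 0.098 J/(L·cmH2O) → 20.99 J/min.

21.0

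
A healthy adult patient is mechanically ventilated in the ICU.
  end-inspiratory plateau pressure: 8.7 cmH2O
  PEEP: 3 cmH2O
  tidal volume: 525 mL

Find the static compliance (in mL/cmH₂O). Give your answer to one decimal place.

Cstat = Vt / (Pplat − PEEP) = 525 / (8.7 − 3) = 525 / 5.7 = 92.105 mL/cmH2O.

92.1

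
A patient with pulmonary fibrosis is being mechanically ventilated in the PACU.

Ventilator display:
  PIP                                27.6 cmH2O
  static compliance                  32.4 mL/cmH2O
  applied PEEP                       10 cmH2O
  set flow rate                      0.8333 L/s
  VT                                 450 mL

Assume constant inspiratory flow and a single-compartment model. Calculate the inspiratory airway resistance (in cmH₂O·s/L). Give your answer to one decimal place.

4.5

Equation of motion (constant flow): PIP = Vt/C + R·V̇ + PEEP.
R·V̇ = PIP − Vt/C − PEEP = 27.6 − 450/32.4 − 10 = 27.6 − 13.889 − 10 = 3.711 cmH2O.
R = 3.711 / 0.8333 = 4.453 cmH2O·s/L.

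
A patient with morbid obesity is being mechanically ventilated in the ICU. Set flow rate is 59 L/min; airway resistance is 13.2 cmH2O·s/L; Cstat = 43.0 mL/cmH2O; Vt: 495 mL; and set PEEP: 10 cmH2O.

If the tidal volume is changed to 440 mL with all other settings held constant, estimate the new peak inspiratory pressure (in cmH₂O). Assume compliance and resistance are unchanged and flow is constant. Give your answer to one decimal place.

Flow: 59 L/min ÷ 60 = 0.9833 L/s.
PIP = Vt/C + R·V̇ + PEEP (constant-flow equation of motion).
Only the elastic term changes: ΔPIP = ΔVt / C = (440 − 495) / 43.0 = -1.279 cmH2O.
Original PIP = 495/43.0 + 13.2×0.9833 + 10 = 34.491 cmH2O; new PIP = 34.491 + (-1.279) = 33.212 cmH2O.

33.2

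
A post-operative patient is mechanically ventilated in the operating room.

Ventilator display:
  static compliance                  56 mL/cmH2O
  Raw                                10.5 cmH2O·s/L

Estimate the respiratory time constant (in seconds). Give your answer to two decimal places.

τ = R × C = 10.5 × 56 mL/cmH2O = 10.5 × 0.056 L/cmH2O = 0.588 s.

0.59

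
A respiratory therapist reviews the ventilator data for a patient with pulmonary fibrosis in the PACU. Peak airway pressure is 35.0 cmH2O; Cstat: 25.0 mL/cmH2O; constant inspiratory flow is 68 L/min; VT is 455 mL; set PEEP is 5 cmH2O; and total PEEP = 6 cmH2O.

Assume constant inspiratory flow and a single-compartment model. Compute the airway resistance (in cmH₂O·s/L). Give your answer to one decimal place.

9.5

Flow: 68 L/min ÷ 60 = 1.1333 L/s.
Total PEEP = 6 cmH2O (set 5 + intrinsic 1); this is the baseline alveolar pressure.
Equation of motion (constant flow): PIP = Vt/C + R·V̇ + PEEP.
R·V̇ = PIP − Vt/C − PEEP = 35.0 − 455/25.0 − 6 = 35.0 − 18.2 − 6 = 10.8 cmH2O.
R = 10.8 / 1.1333 = 9.53 cmH2O·s/L.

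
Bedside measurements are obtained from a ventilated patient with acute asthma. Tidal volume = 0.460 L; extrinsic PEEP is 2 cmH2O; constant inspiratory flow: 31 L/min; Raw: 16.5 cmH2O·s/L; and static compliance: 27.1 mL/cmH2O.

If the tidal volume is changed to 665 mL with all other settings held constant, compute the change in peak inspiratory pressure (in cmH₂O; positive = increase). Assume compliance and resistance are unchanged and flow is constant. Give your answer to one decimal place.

PIP = Vt/C + R·V̇ + PEEP (constant-flow equation of motion).
Only the elastic term changes: ΔPIP = ΔVt / C = (665 − 460) / 27.1 = 7.565 cmH2O.

7.6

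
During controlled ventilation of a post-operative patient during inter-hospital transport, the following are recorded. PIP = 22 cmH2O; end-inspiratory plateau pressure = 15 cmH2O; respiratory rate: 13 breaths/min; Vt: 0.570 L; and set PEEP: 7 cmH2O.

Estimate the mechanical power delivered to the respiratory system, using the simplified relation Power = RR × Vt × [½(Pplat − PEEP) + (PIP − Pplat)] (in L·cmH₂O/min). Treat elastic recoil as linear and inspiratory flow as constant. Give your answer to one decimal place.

Per-breath work = Vt × [½(Pplat−PEEP) + (PIP−Pplat)] = 0.570 × [0.5×8.0 + 7.0] = 0.570 × 11.0 = 6.27 L·cmH2O.
Power = 13 × 6.27 = 81.51 L·cmH2O/min.

81.5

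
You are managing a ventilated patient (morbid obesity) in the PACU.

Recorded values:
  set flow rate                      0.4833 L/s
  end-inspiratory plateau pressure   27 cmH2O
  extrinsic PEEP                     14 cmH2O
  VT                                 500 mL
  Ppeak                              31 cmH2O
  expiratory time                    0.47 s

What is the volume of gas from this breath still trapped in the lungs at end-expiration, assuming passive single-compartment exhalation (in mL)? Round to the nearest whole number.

114

R = (PIP − Pplat)/V̇ = (31 − 27) / 0.4833 = 4.0/0.4833 = 8.276 cmH2O·s/L.
C = Vt/(Pplat − PEEP) = 500.0 / (27 − 14) = 500.0/13.0 = 38.462 mL/cmH2O.
τ = R × C = 8.276 × 0.03846 L/cmH2O = 0.3183 s.
Fraction remaining = e^(−Te/τ) = e^(−0.47/0.3183) = 0.2284.
Trapped volume = 500.0 × 0.2284 = 114.2 mL.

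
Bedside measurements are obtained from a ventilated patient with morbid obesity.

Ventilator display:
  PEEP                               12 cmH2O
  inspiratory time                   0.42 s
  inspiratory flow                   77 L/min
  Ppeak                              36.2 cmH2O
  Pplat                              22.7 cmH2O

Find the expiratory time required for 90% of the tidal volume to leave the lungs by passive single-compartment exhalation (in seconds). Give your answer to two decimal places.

1.22

Flow: 77 L/min ÷ 60 = 1.2833 L/s.
Vt = flow × Ti = 1.2833 L/s × 0.42 s × 1000 mL/L = 538.99 mL.
R = (PIP − Pplat)/V̇ = (36.2 − 22.7) / 1.2833 = 13.5/1.2833 = 10.52 cmH2O·s/L.
C = Vt/(Pplat − PEEP) = 538.99 / (22.7 − 12) = 538.99/10.7 = 50.373 mL/cmH2O.
τ = R × C = 10.52 × 0.05037 L/cmH2O = 0.5299 s.
t = −τ·ln(1 − 0.90) = −0.5299·ln(0.1) = 1.22 s.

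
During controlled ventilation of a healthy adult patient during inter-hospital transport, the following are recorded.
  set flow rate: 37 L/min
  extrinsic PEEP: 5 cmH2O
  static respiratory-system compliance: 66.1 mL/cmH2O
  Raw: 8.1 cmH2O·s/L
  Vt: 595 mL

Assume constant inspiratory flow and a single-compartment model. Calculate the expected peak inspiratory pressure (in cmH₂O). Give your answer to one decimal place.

19.0

Flow: 37 L/min ÷ 60 = 0.6167 L/s.
Equation of motion (constant flow): PIP = Vt/C + R·V̇ + PEEP.
PIP = 595/66.1 + 8.1×0.6167 + 5 = 9.002 + 4.995 + 5 = 18.997 cmH2O.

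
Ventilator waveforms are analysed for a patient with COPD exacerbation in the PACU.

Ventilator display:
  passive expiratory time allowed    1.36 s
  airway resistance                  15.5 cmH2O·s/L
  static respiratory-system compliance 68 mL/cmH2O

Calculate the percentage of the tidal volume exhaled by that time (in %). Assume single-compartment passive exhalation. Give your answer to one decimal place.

τ = R × C = 15.5 × 68 mL/cmH2O = 15.5 × 0.068 L/cmH2O = 1.054 s.
Passive exhalation: V(t)/V₀ = e^(−t/τ) = e^(−1.36/1.054) = 0.2752.
Fraction exhaled = 1 − 0.2752 = 0.7248 → 72.48%.

72.5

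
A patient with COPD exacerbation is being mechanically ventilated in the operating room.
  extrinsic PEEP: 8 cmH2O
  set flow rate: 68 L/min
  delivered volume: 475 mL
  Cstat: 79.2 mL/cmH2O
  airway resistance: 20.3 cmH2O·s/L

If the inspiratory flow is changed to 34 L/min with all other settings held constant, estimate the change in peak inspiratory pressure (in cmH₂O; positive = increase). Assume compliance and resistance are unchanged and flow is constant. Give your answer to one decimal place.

-11.5

Flow: 68 L/min ÷ 60 = 1.1333 L/s.
New flow: 34 L/min ÷ 60 = 0.5667 L/s.
PIP = Vt/C + R·V̇ + PEEP (constant-flow equation of motion).
Only the resistive term changes: ΔPIP = R × ΔV̇ = 20.3 × (0.5667 − 1.1333) = 20.3 × -0.5666 = -11.502 cmH2O.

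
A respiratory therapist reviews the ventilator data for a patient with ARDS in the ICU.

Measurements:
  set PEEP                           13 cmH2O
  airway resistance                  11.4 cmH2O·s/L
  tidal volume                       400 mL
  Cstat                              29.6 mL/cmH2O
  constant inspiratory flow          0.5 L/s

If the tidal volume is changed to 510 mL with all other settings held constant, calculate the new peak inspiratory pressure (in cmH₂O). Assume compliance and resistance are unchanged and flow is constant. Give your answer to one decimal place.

35.9

PIP = Vt/C + R·V̇ + PEEP (constant-flow equation of motion).
Only the elastic term changes: ΔPIP = ΔVt / C = (510 − 400) / 29.6 = 3.716 cmH2O.
Original PIP = 400/29.6 + 11.4×0.5 + 13 = 32.214 cmH2O; new PIP = 32.214 + (3.716) = 35.93 cmH2O.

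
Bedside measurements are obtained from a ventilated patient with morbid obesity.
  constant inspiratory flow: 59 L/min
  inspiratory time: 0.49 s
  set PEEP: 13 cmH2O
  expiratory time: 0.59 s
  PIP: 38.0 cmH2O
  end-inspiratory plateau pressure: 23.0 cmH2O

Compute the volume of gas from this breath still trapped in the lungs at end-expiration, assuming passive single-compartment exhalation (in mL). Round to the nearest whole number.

216

Flow: 59 L/min ÷ 60 = 0.9833 L/s.
Vt = flow × Ti = 0.9833 L/s × 0.49 s × 1000 mL/L = 481.82 mL.
R = (PIP − Pplat)/V̇ = (38.0 − 23.0) / 0.9833 = 15.0/0.9833 = 15.255 cmH2O·s/L.
C = Vt/(Pplat − PEEP) = 481.82 / (23.0 − 13) = 481.82/10.0 = 48.182 mL/cmH2O.
τ = R × C = 15.255 × 0.04818 L/cmH2O = 0.735 s.
Fraction remaining = e^(−Te/τ) = e^(−0.59/0.735) = 0.4481.
Trapped volume = 481.82 × 0.4481 = 215.9 mL.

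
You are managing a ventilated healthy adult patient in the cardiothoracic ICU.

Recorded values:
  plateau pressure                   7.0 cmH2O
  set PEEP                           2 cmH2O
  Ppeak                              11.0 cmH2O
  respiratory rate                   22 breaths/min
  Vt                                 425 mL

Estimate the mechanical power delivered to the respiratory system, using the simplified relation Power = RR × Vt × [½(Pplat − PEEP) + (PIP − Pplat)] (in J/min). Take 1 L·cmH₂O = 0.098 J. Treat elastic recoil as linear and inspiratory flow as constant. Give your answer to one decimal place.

6.0

Per-breath work = Vt × [½(Pplat−PEEP) + (PIP−Pplat)] = 0.425 × [0.5×5.0 + 4.0] = 0.425 × 6.5 = 2.763 L·cmH2O.
Power = 22 × 2.763 = 60.786 L·cmH2O/min.
× 0.098 J/(L·cmH2O) → 5.957 J/min.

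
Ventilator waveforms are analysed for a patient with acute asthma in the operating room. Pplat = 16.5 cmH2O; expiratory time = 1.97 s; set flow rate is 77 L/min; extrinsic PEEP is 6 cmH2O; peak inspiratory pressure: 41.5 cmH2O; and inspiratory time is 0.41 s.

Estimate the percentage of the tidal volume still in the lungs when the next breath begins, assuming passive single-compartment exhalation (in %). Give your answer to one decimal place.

Flow: 77 L/min ÷ 60 = 1.2833 L/s.
Vt = flow × Ti = 1.2833 L/s × 0.41 s × 1000 mL/L = 526.15 mL.
R = (PIP − Pplat)/V̇ = (41.5 − 16.5) / 1.2833 = 25.0/1.2833 = 19.481 cmH2O·s/L.
C = Vt/(Pplat − PEEP) = 526.15 / (16.5 − 6) = 526.15/10.5 = 50.11 mL/cmH2O.
τ = R × C = 19.481 × 0.05011 L/cmH2O = 0.9762 s.
Fraction remaining at end-expiration = e^(−Te/τ) = e^(−1.97/0.9762) = 0.1329 → 13.29%.

13.3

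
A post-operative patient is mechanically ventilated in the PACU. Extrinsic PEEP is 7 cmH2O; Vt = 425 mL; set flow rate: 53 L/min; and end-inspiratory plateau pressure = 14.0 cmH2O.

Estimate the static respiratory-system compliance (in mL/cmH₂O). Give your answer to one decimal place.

60.7

Cstat = Vt / (Pplat − PEEP) = 425 / (14.0 − 7) = 425 / 7.0 = 60.714 mL/cmH2O.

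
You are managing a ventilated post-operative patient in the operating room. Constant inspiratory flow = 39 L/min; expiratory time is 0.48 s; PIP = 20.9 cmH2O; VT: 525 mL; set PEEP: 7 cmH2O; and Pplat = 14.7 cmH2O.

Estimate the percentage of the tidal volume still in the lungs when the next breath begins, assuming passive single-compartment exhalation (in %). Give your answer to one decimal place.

Flow: 39 L/min ÷ 60 = 0.65 L/s.
R = (PIP − Pplat)/V̇ = (20.9 − 14.7) / 0.65 = 6.2/0.65 = 9.538 cmH2O·s/L.
C = Vt/(Pplat − PEEP) = 525.0 / (14.7 − 7) = 525.0/7.7 = 68.182 mL/cmH2O.
τ = R × C = 9.538 × 0.06818 L/cmH2O = 0.6503 s.
Fraction remaining at end-expiration = e^(−Te/τ) = e^(−0.48/0.6503) = 0.478 → 47.8%.

47.8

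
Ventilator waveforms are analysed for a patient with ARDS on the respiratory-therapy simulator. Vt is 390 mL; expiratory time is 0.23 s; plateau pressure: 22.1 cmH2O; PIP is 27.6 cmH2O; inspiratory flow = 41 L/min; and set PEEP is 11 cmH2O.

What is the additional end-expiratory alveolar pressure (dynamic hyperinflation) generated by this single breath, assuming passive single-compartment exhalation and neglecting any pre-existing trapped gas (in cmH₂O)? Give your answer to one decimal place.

Flow: 41 L/min ÷ 60 = 0.6833 L/s.
R = (PIP − Pplat)/V̇ = (27.6 − 22.1) / 0.6833 = 5.5/0.6833 = 8.049 cmH2O·s/L.
C = Vt/(Pplat − PEEP) = 390.0 / (22.1 − 11) = 390.0/11.1 = 35.135 mL/cmH2O.
τ = R × C = 8.049 × 0.03514 L/cmH2O = 0.2828 s.
Fraction remaining = e^(−Te/τ) = e^(−0.23/0.2828) = 0.4434; trapped volume = 390.0 × 0.4434 = 172.93 mL.
Additional alveolar pressure from trapping ≈ V_trapped / C = 172.93 / 35.135 = 4.922 cmH2O.

4.9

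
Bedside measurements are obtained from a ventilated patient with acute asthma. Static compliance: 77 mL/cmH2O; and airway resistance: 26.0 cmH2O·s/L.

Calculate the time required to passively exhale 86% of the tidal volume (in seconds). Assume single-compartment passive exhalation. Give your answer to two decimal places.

3.94

τ = R × C = 26.0 × 77 mL/cmH2O = 26.0 × 0.077 L/cmH2O = 2.002 s.
Exhaled fraction f = 1 − e^(−t/τ) → t = −τ·ln(1 − f) = −2.002·ln(0.14) = 3.936 s.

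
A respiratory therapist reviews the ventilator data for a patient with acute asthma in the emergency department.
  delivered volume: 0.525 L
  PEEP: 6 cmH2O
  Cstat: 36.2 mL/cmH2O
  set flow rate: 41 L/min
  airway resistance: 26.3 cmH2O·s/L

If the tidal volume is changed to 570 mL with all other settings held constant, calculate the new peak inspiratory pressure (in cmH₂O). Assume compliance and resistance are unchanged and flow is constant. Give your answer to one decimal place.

Flow: 41 L/min ÷ 60 = 0.6833 L/s.
PIP = Vt/C + R·V̇ + PEEP (constant-flow equation of motion).
Only the elastic term changes: ΔPIP = ΔVt / C = (570 − 525) / 36.2 = 1.243 cmH2O.
Original PIP = 525/36.2 + 26.3×0.6833 + 6 = 38.474 cmH2O; new PIP = 38.474 + (1.243) = 39.717 cmH2O.

39.7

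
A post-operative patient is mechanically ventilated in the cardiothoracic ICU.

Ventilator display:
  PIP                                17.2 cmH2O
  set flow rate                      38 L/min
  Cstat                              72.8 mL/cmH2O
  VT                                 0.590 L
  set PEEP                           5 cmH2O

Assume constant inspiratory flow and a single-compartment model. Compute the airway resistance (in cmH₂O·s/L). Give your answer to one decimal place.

6.5

Flow: 38 L/min ÷ 60 = 0.6333 L/s.
Equation of motion (constant flow): PIP = Vt/C + R·V̇ + PEEP.
R·V̇ = PIP − Vt/C − PEEP = 17.2 − 590/72.8 − 5 = 17.2 − 8.104 − 5 = 4.096 cmH2O.
R = 4.096 / 0.6333 = 6.468 cmH2O·s/L.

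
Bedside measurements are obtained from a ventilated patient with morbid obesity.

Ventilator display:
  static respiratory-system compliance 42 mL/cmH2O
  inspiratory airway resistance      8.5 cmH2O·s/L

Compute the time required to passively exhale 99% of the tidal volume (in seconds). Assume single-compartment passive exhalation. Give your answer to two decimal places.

τ = R × C = 8.5 × 42 mL/cmH2O = 8.5 × 0.042 L/cmH2O = 0.357 s.
Exhaled fraction f = 1 − e^(−t/τ) → t = −τ·ln(1 − f) = −0.357·ln(0.01) = 1.644 s.

1.64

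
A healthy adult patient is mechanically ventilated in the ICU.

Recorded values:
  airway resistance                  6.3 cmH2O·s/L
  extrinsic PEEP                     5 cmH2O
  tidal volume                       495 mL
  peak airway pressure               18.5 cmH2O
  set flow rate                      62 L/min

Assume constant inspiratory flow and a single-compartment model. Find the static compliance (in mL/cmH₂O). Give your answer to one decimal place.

Flow: 62 L/min ÷ 60 = 1.0333 L/s.
Equation of motion (constant flow): PIP = Vt/C + R·V̇ + PEEP.
Vt/C = PIP − R·V̇ − PEEP = 18.5 − 6.3×1.0333 − 5 = 18.5 − 6.51 − 5 = 6.99 cmH2O.
C = Vt / 6.99 = 495 / 6.99 = 70.815 mL/cmH2O.

70.8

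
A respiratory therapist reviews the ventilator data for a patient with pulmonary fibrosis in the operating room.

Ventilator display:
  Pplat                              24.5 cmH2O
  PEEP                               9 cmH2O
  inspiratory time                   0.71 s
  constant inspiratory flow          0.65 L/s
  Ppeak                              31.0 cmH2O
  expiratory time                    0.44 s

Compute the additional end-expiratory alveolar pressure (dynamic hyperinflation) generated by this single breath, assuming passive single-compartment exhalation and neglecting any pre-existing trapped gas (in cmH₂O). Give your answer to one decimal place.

3.5

Vt = flow × Ti = 0.65 L/s × 0.71 s × 1000 mL/L = 461.5 mL.
R = (PIP − Pplat)/V̇ = (31.0 − 24.5) / 0.65 = 6.5/0.65 = 10.0 cmH2O·s/L.
C = Vt/(Pplat − PEEP) = 461.5 / (24.5 − 9) = 461.5/15.5 = 29.774 mL/cmH2O.
τ = R × C = 10.0 × 0.02977 L/cmH2O = 0.2977 s.
Fraction remaining = e^(−Te/τ) = e^(−0.44/0.2977) = 0.2281; trapped volume = 461.5 × 0.2281 = 105.27 mL.
Additional alveolar pressure from trapping ≈ V_trapped / C = 105.27 / 29.774 = 3.536 cmH2O.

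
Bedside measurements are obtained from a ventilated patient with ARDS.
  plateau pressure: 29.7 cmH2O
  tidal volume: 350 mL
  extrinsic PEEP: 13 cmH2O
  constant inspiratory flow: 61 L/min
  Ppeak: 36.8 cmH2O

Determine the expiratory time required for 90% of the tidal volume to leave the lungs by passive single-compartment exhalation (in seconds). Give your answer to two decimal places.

Flow: 61 L/min ÷ 60 = 1.0167 L/s.
R = (PIP − Pplat)/V̇ = (36.8 − 29.7) / 1.0167 = 7.1/1.0167 = 6.983 cmH2O·s/L.
C = Vt/(Pplat − PEEP) = 350.0 / (29.7 − 13) = 350.0/16.7 = 20.958 mL/cmH2O.
τ = R × C = 6.983 × 0.02096 L/cmH2O = 0.1464 s.
t = −τ·ln(1 − 0.90) = −0.1464·ln(0.1) = 0.3371 s.

0.34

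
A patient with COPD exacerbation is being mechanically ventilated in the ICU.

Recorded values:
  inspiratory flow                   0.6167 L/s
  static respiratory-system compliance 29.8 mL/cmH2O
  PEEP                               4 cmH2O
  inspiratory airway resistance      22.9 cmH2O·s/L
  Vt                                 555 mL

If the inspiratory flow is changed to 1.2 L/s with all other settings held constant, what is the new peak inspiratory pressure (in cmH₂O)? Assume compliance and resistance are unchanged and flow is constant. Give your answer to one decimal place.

PIP = Vt/C + R·V̇ + PEEP (constant-flow equation of motion).
Only the resistive term changes: ΔPIP = R × ΔV̇ = 22.9 × (1.2 − 0.6167) = 22.9 × 0.5833 = 13.358 cmH2O.
Original PIP = 555/29.8 + 22.9×0.6167 + 4 = 36.747 cmH2O; new PIP = 36.747 + (13.358) = 50.105 cmH2O.

50.1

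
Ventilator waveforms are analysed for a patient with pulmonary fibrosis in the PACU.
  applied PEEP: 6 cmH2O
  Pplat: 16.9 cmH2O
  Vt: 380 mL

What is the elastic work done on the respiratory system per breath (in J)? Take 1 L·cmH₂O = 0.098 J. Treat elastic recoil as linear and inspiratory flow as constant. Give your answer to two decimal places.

Elastic work ≈ ½ × (Pplat − PEEP) × Vt = 0.5 × (16.9 − 6) × 0.380 L = 0.5 × 10.9 × 0.380 = 2.071 L·cmH2O.
× 0.098 J/(L·cmH2O) → 0.203 J.

0.20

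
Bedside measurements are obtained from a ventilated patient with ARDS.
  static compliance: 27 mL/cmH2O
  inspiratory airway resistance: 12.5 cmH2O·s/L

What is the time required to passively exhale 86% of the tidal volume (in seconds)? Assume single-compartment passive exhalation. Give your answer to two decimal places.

τ = R × C = 12.5 × 27 mL/cmH2O = 12.5 × 0.027 L/cmH2O = 0.3375 s.
Exhaled fraction f = 1 − e^(−t/τ) → t = −τ·ln(1 − f) = −0.3375·ln(0.14) = 0.6636 s.

0.66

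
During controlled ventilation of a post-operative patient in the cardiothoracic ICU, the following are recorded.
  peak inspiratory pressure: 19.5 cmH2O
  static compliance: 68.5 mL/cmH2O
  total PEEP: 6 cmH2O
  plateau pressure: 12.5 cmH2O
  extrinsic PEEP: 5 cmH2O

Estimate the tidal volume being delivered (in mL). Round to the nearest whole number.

445

End-expiratory occlusion gives total PEEP = 6 cmH2O (intrinsic PEEP = 6 − 5 = 1). Use total PEEP for the elastic gradient.
Vt = Cstat × (Pplat − PEEPtotal) = 68.5 × (12.5 − 6) = 68.5 × 6.5 = 445.25 mL.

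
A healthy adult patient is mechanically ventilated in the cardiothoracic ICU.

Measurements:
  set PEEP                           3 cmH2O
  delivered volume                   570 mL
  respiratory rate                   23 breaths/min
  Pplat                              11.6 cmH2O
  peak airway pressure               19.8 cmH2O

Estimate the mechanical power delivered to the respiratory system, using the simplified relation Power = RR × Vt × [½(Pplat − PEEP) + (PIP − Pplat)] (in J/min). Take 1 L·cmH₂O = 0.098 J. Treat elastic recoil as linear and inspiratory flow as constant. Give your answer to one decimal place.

Per-breath work = Vt × [½(Pplat−PEEP) + (PIP−Pplat)] = 0.570 × [0.5×8.6 + 8.2] = 0.570 × 12.5 = 7.125 L·cmH2O.
Power = 23 × 7.125 = 163.88 L·cmH2O/min.
× 0.098 J/(L·cmH2O) → 16.06 J/min.

16.1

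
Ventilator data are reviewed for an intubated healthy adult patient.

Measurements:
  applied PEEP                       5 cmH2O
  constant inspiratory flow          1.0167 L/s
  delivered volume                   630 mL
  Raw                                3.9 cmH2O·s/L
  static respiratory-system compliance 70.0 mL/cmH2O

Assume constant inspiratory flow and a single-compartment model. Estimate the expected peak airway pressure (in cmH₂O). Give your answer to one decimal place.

18.0

Equation of motion (constant flow): PIP = Vt/C + R·V̇ + PEEP.
PIP = 630/70.0 + 3.9×1.0167 + 5 = 9.0 + 3.965 + 5 = 17.965 cmH2O.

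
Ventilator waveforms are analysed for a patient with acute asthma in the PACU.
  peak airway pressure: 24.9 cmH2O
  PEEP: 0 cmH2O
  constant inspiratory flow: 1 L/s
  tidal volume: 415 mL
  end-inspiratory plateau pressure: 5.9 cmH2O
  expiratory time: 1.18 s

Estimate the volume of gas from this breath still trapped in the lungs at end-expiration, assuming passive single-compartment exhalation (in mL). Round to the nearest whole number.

R = (PIP − Pplat)/V̇ = (24.9 − 5.9) / 1 = 19.0/1 = 19.0 cmH2O·s/L.
C = Vt/(Pplat − PEEP) = 415.0 / (5.9 − 0) = 415.0/5.9 = 70.339 mL/cmH2O.
τ = R × C = 19.0 × 0.07034 L/cmH2O = 1.336 s.
Fraction remaining = e^(−Te/τ) = e^(−1.18/1.336) = 0.4134.
Trapped volume = 415.0 × 0.4134 = 171.56 mL.

172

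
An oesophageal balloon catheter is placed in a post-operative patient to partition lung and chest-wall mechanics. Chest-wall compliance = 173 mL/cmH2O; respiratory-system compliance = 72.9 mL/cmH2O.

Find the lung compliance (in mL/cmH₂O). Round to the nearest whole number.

1/CL = 1/Crs − 1/Ccw.
1/CL = 1/72.9 − 1/173 = 0.007937.
CL = 125.99 mL/cmH2O.

126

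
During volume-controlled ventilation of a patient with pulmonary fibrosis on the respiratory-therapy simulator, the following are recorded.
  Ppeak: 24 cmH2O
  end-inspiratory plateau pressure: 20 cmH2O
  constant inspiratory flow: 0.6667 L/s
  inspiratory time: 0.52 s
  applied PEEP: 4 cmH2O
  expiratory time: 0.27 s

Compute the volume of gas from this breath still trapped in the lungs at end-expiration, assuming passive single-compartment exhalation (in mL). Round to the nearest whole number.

Vt = flow × Ti = 0.6667 L/s × 0.52 s × 1000 mL/L = 346.68 mL.
R = (PIP − Pplat)/V̇ = (24 − 20) / 0.6667 = 4.0/0.6667 = 6.0 cmH2O·s/L.
C = Vt/(Pplat − PEEP) = 346.68 / (20 − 4) = 346.68/16.0 = 21.668 mL/cmH2O.
τ = R × C = 6.0 × 0.02167 L/cmH2O = 0.13 s.
Fraction remaining = e^(−Te/τ) = e^(−0.27/0.13) = 0.1253.
Trapped volume = 346.68 × 0.1253 = 43.439 mL.

43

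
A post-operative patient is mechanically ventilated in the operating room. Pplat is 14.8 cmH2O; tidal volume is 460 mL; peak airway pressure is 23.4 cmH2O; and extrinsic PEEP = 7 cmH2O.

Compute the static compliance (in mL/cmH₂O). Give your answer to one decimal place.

59.0

Cstat = Vt / (Pplat − PEEP) = 460 / (14.8 − 7) = 460 / 7.8 = 58.974 mL/cmH2O.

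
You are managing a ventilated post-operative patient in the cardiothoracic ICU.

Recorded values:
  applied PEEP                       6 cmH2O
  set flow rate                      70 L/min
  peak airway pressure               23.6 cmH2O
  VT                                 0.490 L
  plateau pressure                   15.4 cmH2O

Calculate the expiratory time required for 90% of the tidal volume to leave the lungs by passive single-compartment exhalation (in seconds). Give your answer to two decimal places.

Flow: 70 L/min ÷ 60 = 1.1667 L/s.
R = (PIP − Pplat)/V̇ = (23.6 − 15.4) / 1.1667 = 8.2/1.1667 = 7.028 cmH2O·s/L.
C = Vt/(Pplat − PEEP) = 490.0 / (15.4 − 6) = 490.0/9.4 = 52.128 mL/cmH2O.
τ = R × C = 7.028 × 0.05213 L/cmH2O = 0.3664 s.
t = −τ·ln(1 − 0.90) = −0.3664·ln(0.1) = 0.8437 s.

0.84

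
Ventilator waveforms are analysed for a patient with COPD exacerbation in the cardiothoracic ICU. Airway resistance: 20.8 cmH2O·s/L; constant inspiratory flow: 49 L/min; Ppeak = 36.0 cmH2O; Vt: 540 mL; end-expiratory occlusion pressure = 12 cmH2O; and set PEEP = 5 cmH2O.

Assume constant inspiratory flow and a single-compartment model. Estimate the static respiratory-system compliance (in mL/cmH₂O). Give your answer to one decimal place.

Flow: 49 L/min ÷ 60 = 0.8167 L/s.
Total PEEP = 12 cmH2O (set 5 + intrinsic 7); this is the baseline alveolar pressure.
Equation of motion (constant flow): PIP = Vt/C + R·V̇ + PEEP.
Vt/C = PIP − R·V̇ − PEEP = 36.0 − 20.8×0.8167 − 12 = 36.0 − 16.987 − 12 = 7.013 cmH2O.
C = Vt / 7.013 = 540 / 7.013 = 77.0 mL/cmH2O.

77.0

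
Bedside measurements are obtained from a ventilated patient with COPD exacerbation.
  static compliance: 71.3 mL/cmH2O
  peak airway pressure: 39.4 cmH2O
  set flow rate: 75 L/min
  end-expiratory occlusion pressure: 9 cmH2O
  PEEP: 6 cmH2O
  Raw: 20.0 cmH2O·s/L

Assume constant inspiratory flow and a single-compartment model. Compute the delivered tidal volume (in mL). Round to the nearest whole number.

385

Flow: 75 L/min ÷ 60 = 1.25 L/s.
Total PEEP = 9 cmH2O (set 6 + intrinsic 3); this is the baseline alveolar pressure.
Equation of motion (constant flow): PIP = Vt/C + R·V̇ + PEEP.
Vt/C = PIP − R·V̇ − PEEP = 39.4 − 25.0 − 9 = 5.4 cmH2O.
Vt = C × 5.4 = 71.3 × 5.4 = 385.02 mL.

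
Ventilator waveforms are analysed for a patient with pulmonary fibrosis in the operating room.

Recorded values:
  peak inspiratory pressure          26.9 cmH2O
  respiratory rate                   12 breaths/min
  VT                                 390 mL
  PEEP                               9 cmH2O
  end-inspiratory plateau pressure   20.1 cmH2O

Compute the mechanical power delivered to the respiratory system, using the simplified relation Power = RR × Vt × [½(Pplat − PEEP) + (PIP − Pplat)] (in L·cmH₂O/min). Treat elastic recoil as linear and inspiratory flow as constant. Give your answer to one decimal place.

Per-breath work = Vt × [½(Pplat−PEEP) + (PIP−Pplat)] = 0.390 × [0.5×11.1 + 6.8] = 0.390 × 12.35 = 4.817 L·cmH2O.
Power = 12 × 4.817 = 57.804 L·cmH2O/min.

57.8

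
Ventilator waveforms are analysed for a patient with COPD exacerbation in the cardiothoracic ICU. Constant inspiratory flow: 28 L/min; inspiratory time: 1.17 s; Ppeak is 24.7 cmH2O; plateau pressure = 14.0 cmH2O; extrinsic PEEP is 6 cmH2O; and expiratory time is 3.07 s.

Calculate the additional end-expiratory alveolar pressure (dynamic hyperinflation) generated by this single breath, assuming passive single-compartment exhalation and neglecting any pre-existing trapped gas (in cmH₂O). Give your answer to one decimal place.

Flow: 28 L/min ÷ 60 = 0.4667 L/s.
Vt = flow × Ti = 0.4667 L/s × 1.17 s × 1000 mL/L = 546.04 mL.
R = (PIP − Pplat)/V̇ = (24.7 − 14.0) / 0.4667 = 10.7/0.4667 = 22.927 cmH2O·s/L.
C = Vt/(Pplat − PEEP) = 546.04 / (14.0 − 6) = 546.04/8.0 = 68.255 mL/cmH2O.
τ = R × C = 22.927 × 0.06826 L/cmH2O = 1.565 s.
Fraction remaining = e^(−Te/τ) = e^(−3.07/1.565) = 0.1406; trapped volume = 546.04 × 0.1406 = 76.773 mL.
Additional alveolar pressure from trapping ≈ V_trapped / C = 76.773 / 68.255 = 1.125 cmH2O.

1.1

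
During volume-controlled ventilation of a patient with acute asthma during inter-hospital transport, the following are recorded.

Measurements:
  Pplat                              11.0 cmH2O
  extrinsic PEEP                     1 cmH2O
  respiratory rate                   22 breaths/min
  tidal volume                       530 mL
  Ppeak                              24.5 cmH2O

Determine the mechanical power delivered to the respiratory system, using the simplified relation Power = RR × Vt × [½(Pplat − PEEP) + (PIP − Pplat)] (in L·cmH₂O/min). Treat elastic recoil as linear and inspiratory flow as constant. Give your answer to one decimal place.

Per-breath work = Vt × [½(Pplat−PEEP) + (PIP−Pplat)] = 0.530 × [0.5×10.0 + 13.5] = 0.530 × 18.5 = 9.805 L·cmH2O.
Power = 22 × 9.805 = 215.71 L·cmH2O/min.

215.7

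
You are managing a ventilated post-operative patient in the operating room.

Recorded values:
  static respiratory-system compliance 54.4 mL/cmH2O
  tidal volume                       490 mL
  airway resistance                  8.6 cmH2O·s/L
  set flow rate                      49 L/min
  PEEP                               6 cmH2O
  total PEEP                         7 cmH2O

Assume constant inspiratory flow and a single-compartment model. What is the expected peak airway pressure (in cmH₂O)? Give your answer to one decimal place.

23.0

Flow: 49 L/min ÷ 60 = 0.8167 L/s.
Total PEEP = 7 cmH2O (set 6 + intrinsic 1); this is the baseline alveolar pressure.
Equation of motion (constant flow): PIP = Vt/C + R·V̇ + PEEP.
PIP = 490/54.4 + 8.6×0.8167 + 7 = 9.007 + 7.024 + 7 = 23.031 cmH2O.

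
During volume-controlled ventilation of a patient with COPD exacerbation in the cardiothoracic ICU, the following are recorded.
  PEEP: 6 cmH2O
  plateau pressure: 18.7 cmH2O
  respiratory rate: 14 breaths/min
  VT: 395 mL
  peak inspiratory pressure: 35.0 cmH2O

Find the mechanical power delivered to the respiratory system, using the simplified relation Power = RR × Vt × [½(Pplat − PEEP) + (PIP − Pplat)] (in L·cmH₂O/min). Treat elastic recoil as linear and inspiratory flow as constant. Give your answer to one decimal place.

125.3

Per-breath work = Vt × [½(Pplat−PEEP) + (PIP−Pplat)] = 0.395 × [0.5×12.7 + 16.3] = 0.395 × 22.65 = 8.947 L·cmH2O.
Power = 14 × 8.947 = 125.26 L·cmH2O/min.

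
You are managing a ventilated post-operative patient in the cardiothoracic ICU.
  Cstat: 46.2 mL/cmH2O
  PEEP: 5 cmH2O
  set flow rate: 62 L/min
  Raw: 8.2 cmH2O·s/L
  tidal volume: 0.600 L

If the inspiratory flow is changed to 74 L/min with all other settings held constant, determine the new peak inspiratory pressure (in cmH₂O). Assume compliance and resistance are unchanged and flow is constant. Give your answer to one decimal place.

28.1

Flow: 62 L/min ÷ 60 = 1.0333 L/s.
New flow: 74 L/min ÷ 60 = 1.2333 L/s.
PIP = Vt/C + R·V̇ + PEEP (constant-flow equation of motion).
Only the resistive term changes: ΔPIP = R × ΔV̇ = 8.2 × (1.2333 − 1.0333) = 8.2 × 0.2 = 1.64 cmH2O.
Original PIP = 600/46.2 + 8.2×1.0333 + 5 = 26.46 cmH2O; new PIP = 26.46 + (1.64) = 28.1 cmH2O.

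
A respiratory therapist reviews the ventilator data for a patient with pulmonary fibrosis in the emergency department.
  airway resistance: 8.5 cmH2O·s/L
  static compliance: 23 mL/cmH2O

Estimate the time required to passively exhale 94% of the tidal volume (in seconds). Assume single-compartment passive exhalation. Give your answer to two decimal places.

τ = R × C = 8.5 × 23 mL/cmH2O = 8.5 × 0.023 L/cmH2O = 0.1955 s.
Exhaled fraction f = 1 − e^(−t/τ) → t = −τ·ln(1 − f) = −0.1955·ln(0.06) = 0.55 s.

0.55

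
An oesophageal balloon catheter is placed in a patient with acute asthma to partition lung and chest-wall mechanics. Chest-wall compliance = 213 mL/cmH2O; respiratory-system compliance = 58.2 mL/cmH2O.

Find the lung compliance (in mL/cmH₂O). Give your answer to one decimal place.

80.1

1/CL = 1/Crs − 1/Ccw.
1/CL = 1/58.2 − 1/213 = 0.01249.
CL = 80.064 mL/cmH2O.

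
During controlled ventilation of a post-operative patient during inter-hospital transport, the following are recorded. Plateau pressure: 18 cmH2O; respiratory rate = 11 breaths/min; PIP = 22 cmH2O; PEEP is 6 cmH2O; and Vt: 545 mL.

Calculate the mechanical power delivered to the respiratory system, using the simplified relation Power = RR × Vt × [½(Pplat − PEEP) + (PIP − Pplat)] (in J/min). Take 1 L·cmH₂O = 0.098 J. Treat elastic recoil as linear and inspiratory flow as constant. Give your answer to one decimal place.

5.9

Per-breath work = Vt × [½(Pplat−PEEP) + (PIP−Pplat)] = 0.545 × [0.5×12.0 + 4.0] = 0.545 × 10.0 = 5.45 L·cmH2O.
Power = 11 × 5.45 = 59.95 L·cmH2O/min.
× 0.098 J/(L·cmH2O) → 5.875 J/min.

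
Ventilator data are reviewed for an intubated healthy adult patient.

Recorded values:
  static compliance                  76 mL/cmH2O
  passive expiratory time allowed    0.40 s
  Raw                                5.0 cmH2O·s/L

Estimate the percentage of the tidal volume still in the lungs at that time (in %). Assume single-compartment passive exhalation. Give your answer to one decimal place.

34.9

τ = R × C = 5.0 × 76 mL/cmH2O = 5.0 × 0.076 L/cmH2O = 0.38 s.
Passive exhalation: V(t)/V₀ = e^(−t/τ) = e^(−0.40/0.38) = 0.349.
Fraction remaining = 0.349 → 34.9%.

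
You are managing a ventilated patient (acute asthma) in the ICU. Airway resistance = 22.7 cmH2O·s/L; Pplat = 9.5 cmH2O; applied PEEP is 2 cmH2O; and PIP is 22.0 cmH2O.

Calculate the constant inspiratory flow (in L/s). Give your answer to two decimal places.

0.55

flow = (PIP − Pplat) / Raw = 12.5 / 22.7 = 0.5507 L/s.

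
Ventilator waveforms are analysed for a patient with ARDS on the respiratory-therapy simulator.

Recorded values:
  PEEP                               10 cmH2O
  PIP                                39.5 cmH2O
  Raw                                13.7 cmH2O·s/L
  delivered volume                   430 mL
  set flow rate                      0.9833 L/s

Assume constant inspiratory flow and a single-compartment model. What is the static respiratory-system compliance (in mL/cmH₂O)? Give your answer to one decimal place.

Equation of motion (constant flow): PIP = Vt/C + R·V̇ + PEEP.
Vt/C = PIP − R·V̇ − PEEP = 39.5 − 13.7×0.9833 − 10 = 39.5 − 13.471 − 10 = 16.029 cmH2O.
C = Vt / 16.029 = 430 / 16.029 = 26.826 mL/cmH2O.

26.8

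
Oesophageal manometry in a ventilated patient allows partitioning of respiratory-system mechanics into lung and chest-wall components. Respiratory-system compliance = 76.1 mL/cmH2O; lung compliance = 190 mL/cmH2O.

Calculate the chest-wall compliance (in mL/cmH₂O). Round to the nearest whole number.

1/Ccw = 1/Crs − 1/CL.
1/Ccw = 1/76.1 − 1/190 = 0.007877.
Ccw = 126.95 mL/cmH2O.

127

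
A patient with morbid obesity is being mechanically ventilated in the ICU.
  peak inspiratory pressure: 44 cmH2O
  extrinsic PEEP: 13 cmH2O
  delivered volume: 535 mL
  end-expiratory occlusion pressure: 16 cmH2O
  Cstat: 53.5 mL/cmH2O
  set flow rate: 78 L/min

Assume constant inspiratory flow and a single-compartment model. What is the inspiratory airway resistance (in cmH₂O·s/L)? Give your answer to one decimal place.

Flow: 78 L/min ÷ 60 = 1.3 L/s.
Total PEEP = 16 cmH2O (set 13 + intrinsic 3); this is the baseline alveolar pressure.
Equation of motion (constant flow): PIP = Vt/C + R·V̇ + PEEP.
R·V̇ = PIP − Vt/C − PEEP = 44 − 535/53.5 − 16 = 44 − 10.0 − 16 = 18.0 cmH2O.
R = 18.0 / 1.3 = 13.846 cmH2O·s/L.

13.8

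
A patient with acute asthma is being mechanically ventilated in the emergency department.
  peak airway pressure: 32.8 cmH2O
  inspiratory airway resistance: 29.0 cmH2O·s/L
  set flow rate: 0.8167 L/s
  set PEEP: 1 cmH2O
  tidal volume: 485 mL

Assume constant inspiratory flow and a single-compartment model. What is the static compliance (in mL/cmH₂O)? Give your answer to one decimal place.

Equation of motion (constant flow): PIP = Vt/C + R·V̇ + PEEP.
Vt/C = PIP − R·V̇ − PEEP = 32.8 − 29.0×0.8167 − 1 = 32.8 − 23.684 − 1 = 8.116 cmH2O.
C = Vt / 8.116 = 485 / 8.116 = 59.759 mL/cmH2O.

59.8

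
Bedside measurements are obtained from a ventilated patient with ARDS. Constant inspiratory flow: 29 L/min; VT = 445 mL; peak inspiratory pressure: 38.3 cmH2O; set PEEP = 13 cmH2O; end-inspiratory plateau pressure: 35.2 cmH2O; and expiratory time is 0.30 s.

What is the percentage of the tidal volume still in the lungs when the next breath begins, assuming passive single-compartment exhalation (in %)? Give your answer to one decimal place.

9.7

Flow: 29 L/min ÷ 60 = 0.4833 L/s.
R = (PIP − Pplat)/V̇ = (38.3 − 35.2) / 0.4833 = 3.1/0.4833 = 6.414 cmH2O·s/L.
C = Vt/(Pplat − PEEP) = 445.0 / (35.2 − 13) = 445.0/22.2 = 20.045 mL/cmH2O.
τ = R × C = 6.414 × 0.02005 L/cmH2O = 0.1286 s.
Fraction remaining at end-expiration = e^(−Te/τ) = e^(−0.30/0.1286) = 0.09702 → 9.702%.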